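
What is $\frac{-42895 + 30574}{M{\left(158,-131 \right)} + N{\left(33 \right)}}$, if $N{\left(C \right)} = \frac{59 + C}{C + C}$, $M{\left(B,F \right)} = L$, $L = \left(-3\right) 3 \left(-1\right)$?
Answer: $- \frac{406593}{343} \approx -1185.4$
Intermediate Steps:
$L = 9$ ($L = \left(-9\right) \left(-1\right) = 9$)
$M{\left(B,F \right)} = 9$
$N{\left(C \right)} = \frac{59 + C}{2 C}$
$\frac{-42895 + 30574}{M{\left(158,-131 \right)} + N{\left(33 \right)}} = \frac{-42895 + 30574}{9 + \frac{59 + 33}{2 \cdot 33}} = - \frac{12321}{9 + \frac{1}{2} \cdot \frac{1}{33} \cdot 92} = - \frac{12321}{9 + \frac{46}{33}} = - \frac{12321}{\frac{343}{33}} = \left(-12321\right) \frac{33}{343} = - \frac{406593}{343}$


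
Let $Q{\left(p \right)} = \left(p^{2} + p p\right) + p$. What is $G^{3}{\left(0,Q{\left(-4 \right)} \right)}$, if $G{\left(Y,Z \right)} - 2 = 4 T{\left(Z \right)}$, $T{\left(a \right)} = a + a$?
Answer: $11543176$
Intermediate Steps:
$T{\left(a \right)} = 2 a$
$Q{\left(p \right)} = p + 2 p^{2}$ ($Q{\left(p \right)} = \left(p^{2} + p^{2}\right) + p = 2 p^{2} + p = p + 2 p^{2}$)
$G{\left(Y,Z \right)} = 2 + 8 Z$ ($G{\left(Y,Z \right)} = 2 + 4 \cdot 2 Z = 2 + 8 Z$)
$G^{3}{\left(0,Q{\left(-4 \right)} \right)} = \left(2 + 8 \left(- 4 \left(1 + 2 \left(-4\right)\right)\right)\right)^{3} = \left(2 + 8 \left(- 4 \left(1 - 8\right)\right)\right)^{3} = \left(2 + 8 \left(\left(-4\right) \left(-7\right)\right)\right)^{3} = \left(2 + 8 \cdot 28\right)^{3} = \left(2 + 224\right)^{3} = 226^{3} = 11543176$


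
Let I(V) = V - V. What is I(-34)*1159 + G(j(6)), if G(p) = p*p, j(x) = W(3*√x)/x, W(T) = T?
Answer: 3/2 ≈ 1.5000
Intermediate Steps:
I(V) = 0
j(x) = 3/√x (j(x) = (3*√x)/x = 3/√x)
G(p) = p²
I(-34)*1159 + G(j(6)) = 0*1159 + (3/√6)² = 0 + (3*(√6/6))² = 0 + (√6/2)² = 0 + 3/2 = 3/2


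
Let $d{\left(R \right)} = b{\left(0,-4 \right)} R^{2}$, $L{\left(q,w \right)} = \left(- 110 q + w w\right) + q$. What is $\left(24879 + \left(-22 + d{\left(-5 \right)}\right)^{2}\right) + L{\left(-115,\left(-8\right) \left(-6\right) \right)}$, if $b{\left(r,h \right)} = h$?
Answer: $54602$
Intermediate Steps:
$L{\left(q,w \right)} = w^{2} - 109 q$ ($L{\left(q,w \right)} = \left(- 110 q + w^{2}\right) + q = \left(w^{2} - 110 q\right) + q = w^{2} - 109 q$)
$d{\left(R \right)} = - 4 R^{2}$
$\left(24879 + \left(-22 + d{\left(-5 \right)}\right)^{2}\right) + L{\left(-115,\left(-8\right) \left(-6\right) \right)} = \left(24879 + \left(-22 - 4 \left(-5\right)^{2}\right)^{2}\right) + \left(\left(\left(-8\right) \left(-6\right)\right)^{2} - -12535\right) = \left(24879 + \left(-22 - 100\right)^{2}\right) + \left(48^{2} + 12535\right) = \left(24879 + \left(-22 - 100\right)^{2}\right) + \left(2304 + 12535\right) = \left(24879 + \left(-122\right)^{2}\right) + 14839 = \left(24879 + 14884\right) + 14839 = 39763 + 14839 = 54602$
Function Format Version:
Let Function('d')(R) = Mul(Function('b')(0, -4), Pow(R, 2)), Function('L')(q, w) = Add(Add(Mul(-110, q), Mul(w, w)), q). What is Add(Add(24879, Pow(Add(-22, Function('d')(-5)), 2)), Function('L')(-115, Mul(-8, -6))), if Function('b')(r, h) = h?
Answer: 54602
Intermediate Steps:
Function('L')(q, w) = Add(Pow(w, 2), Mul(-109, q)) (Function('L')(q, w) = Add(Add(Mul(-110, q), Pow(w, 2)), q) = Add(Add(Pow(w, 2), Mul(-110, q)), q) = Add(Pow(w, 2), Mul(-109, q)))
Function('d')(R) = Mul(-4, Pow(R, 2))
Add(Add(24879, Pow(Add(-22, Function('d')(-5)), 2)), Function('L')(-115, Mul(-8, -6))) = Add(Add(24879, Pow(Add(-22, Mul(-4, Pow(-5, 2))), 2)), Add(Pow(Mul(-8, -6), 2), Mul(-109, -115))) = Add(Add(24879, Pow(Add(-22, Mul(-4, 25)), 2)), Add(Pow(48, 2), 12535)) = Add(Add(24879, Pow(Add(-22, -100), 2)), Add(2304, 12535)) = Add(Add(24879, Pow(-122, 2)), 14839) = Add(Add(24879, 14884), 14839) = Add(39763, 14839) = 54602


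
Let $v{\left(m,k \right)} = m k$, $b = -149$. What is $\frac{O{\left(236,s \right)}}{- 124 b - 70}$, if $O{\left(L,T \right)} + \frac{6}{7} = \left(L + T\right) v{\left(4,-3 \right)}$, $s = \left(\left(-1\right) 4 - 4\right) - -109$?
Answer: $- \frac{14157}{64421} \approx -0.21976$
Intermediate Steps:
$v{\left(m,k \right)} = k m$
$s = 101$ ($s = \left(-4 - 4\right) + 109 = -8 + 109 = 101$)
$O{\left(L,T \right)} = - \frac{6}{7} - 12 L - 12 T$ ($O{\left(L,T \right)} = - \frac{6}{7} + \left(L + T\right) \left(\left(-3\right) 4\right) = - \frac{6}{7} + \left(L + T\right) \left(-12\right) = - \frac{6}{7} - \left(12 L + 12 T\right) = - \frac{6}{7} - 12 L - 12 T$)
$\frac{O{\left(236,s \right)}}{- 124 b - 70} = \frac{- \frac{6}{7} - 2832 - 1212}{\left(-124\right) \left(-149\right) - 70} = \frac{- \frac{6}{7} - 2832 - 1212}{18476 - 70} = - \frac{28314}{7 \left(18476 - 70\right)} = - \frac{28314}{7 \cdot 18406} = \left(- \frac{28314}{7}\right) \frac{1}{18406} = - \frac{14157}{64421}$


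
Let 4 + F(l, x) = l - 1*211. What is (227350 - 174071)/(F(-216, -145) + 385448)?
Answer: 53279/385017 ≈ 0.13838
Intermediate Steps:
F(l, x) = -215 + l (F(l, x) = -4 + (l - 1*211) = -4 + (l - 211) = -4 + (-211 + l) = -215 + l)
(227350 - 174071)/(F(-216, -145) + 385448) = (227350 - 174071)/((-215 - 216) + 385448) = 53279/(-431 + 385448) = 53279/385017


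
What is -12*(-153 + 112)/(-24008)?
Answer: -123/6002 ≈ -0.020493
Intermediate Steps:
-12*(-153 + 112)/(-24008) = -12*(-41)*(-1/24008) = 492*(-1/24008) = -123/6002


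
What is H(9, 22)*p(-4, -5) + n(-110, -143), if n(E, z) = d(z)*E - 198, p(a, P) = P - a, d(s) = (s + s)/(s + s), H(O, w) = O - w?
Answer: -295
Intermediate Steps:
d(s) = 1 (d(s) = (2*s)/((2*s)) = (2*s)*(1/(2*s)) = 1)
n(E, z) = -198 + E (n(E, z) = 1*E - 198 = E - 198 = -198 + E)
H(9, 22)*p(-4, -5) + n(-110, -143) = (9 - 1*22)*(-5 - 1*(-4)) + (-198 - 110) = (9 - 22)*(-5 + 4) - 308 = -13*(-1) - 308 = 13 - 308 = -295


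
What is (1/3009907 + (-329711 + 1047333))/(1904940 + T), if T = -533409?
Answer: 2159975481155/4128180757617 ≈ 0.52323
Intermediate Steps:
(1/3009907 + (-329711 + 1047333))/(1904940 + T) = (1/3009907 + (-329711 + 1047333))/(1904940 - 533409) = (1/3009907 + 717622)/1371531 = (2159975481155/3009907)*(1/1371531) = 2159975481155/4128180757617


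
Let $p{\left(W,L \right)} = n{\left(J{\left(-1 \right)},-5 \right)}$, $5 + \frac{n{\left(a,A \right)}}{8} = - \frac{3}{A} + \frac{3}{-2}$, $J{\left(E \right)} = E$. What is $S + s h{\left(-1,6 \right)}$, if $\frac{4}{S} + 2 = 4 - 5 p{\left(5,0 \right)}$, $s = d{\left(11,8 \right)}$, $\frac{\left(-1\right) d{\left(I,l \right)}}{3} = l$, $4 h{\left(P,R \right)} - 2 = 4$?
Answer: $- \frac{4282}{119} \approx -35.983$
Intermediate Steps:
$h{\left(P,R \right)} = \frac{3}{2}$ ($h{\left(P,R \right)} = \frac{1}{2} + \frac{1}{4} \cdot 4 = \frac{1}{2} + 1 = \frac{3}{2}$)
$d{\left(I,l \right)} = - 3 l$
$s = -24$ ($s = \left(-3\right) 8 = -24$)
$n{\left(a,A \right)} = -52 - \frac{24}{A}$ ($n{\left(a,A \right)} = -40 + 8 \left(- \frac{3}{A} + \frac{3}{-2}\right) = -40 + 8 \left(- \frac{3}{A} + 3 \left(- \frac{1}{2}\right)\right) = -40 + 8 \left(- \frac{3}{A} - \frac{3}{2}\right) = -40 + 8 \left(- \frac{3}{2} - \frac{3}{A}\right) = -40 - \left(12 + \frac{24}{A}\right) = -52 - \frac{24}{A}$)
$p{\left(W,L \right)} = - \frac{236}{5}$ ($p{\left(W,L \right)} = -52 - \frac{24}{-5} = -52 - - \frac{24}{5} = -52 + \frac{24}{5} = - \frac{236}{5}$)
$S = \frac{2}{119}$ ($S = \frac{4}{-2 + \left(4 - -236\right)} = \frac{4}{-2 + \left(4 + 236\right)} = \frac{4}{-2 + 240} = \frac{4}{238} = 4 \cdot \frac{1}{238} = \frac{2}{119} \approx 0.016807$)
$S + s h{\left(-1,6 \right)} = \frac{2}{119} - 36 = - \frac{4282}{119}$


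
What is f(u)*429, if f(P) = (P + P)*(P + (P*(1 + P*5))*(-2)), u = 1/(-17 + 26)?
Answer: -5434/243 ≈ -22.362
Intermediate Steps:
u = ⅑ (u = 1/9 = ⅑ ≈ 0.11111)
f(P) = 2*P*(P - 2*P*(1 + 5*P)) (f(P) = (2*P)*(P + (P*(1 + 5*P))*(-2)) = (2*P)*(P - 2*P*(1 + 5*P)) = 2*P*(P - 2*P*(1 + 5*P)))
f(u)*429 = ((⅑)²*(-2 - 20*⅑))*429 = ((-2 - 20/9)/81)*429 = ((1/81)*(-38/9))*429 = -38/729*429 = -5434/243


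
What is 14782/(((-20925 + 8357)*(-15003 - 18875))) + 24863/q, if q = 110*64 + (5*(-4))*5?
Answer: 1323279813079/369363025720 ≈ 3.5826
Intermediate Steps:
q = 6940 (q = 7040 - 20*5 = 7040 - 100 = 6940)
14782/(((-20925 + 8357)*(-15003 - 18875))) + 24863/q = 14782/(((-20925 + 8357)*(-15003 - 18875))) + 24863/6940 = 14782/((-12568*(-33878))) + 24863*(1/6940) = 14782/425778704 + 24863/6940 = 14782*(1/425778704) + 24863/6940 = 7391/212889352 + 24863/6940 = 1323279813079/369363025720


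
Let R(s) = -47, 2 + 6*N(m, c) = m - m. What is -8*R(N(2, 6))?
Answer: 376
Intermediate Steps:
N(m, c) = -⅓ (N(m, c) = -⅓ + (m - m)/6 = -⅓ + (⅙)*0 = -⅓ + 0 = -⅓)
-8*R(N(2, 6)) = -8*(-47) = 376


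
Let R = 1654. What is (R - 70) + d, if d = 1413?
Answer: 2997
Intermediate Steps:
(R - 70) + d = (1654 - 70) + 1413 = 1584 + 1413 = 2997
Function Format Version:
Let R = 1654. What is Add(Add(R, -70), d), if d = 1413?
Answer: 2997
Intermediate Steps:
Add(Add(R, -70), d) = Add(Add(1654, -70), 1413) = Add(1584, 1413) = 2997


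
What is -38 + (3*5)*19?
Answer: 247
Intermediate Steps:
-38 + (3*5)*19 = -38 + 15*19 = -38 + 285 = 247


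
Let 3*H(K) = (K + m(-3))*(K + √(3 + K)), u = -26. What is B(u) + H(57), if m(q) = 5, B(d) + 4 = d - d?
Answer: 1174 + 124*√15/3 ≈ 1334.1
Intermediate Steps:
B(d) = -4 (B(d) = -4 + (d - d) = -4 + 0 = -4)
H(K) = (5 + K)*(K + √(3 + K))/3 (H(K) = ((K + 5)*(K + √(3 + K)))/3 = ((5 + K)*(K + √(3 + K)))/3 = (5 + K)*(K + √(3 + K))/3)
B(u) + H(57) = -4 + ((⅓)*57² + (5/3)*57 + 5*√(3 + 57)/3 + (⅓)*57*√(3 + 57)) = -4 + ((⅓)*3249 + 95 + 5*√60/3 + (⅓)*57*√60) = -4 + (1083 + 95 + 5*(2*√15)/3 + (⅓)*57*(2*√15)) = -4 + (1083 + 95 + 10*√15/3 + 38*√15) = -4 + (1178 + 124*√15/3) = 1174 + 124*√15/3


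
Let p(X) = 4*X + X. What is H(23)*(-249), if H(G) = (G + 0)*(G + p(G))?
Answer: -790326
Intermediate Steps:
p(X) = 5*X
H(G) = 6*G² (H(G) = (G + 0)*(G + 5*G) = G*(6*G) = 6*G²)
H(23)*(-249) = (6*23²)*(-249) = (6*529)*(-249) = 3174*(-249) = -790326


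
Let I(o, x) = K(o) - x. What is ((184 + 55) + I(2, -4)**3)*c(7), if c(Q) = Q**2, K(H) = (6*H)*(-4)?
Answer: -4162305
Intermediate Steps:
K(H) = -24*H
I(o, x) = -x - 24*o (I(o, x) = -24*o - x = -x - 24*o)
((184 + 55) + I(2, -4)**3)*c(7) = ((184 + 55) + (-1*(-4) - 24*2)**3)*7**2 = (239 + (4 - 48)**3)*49 = (239 + (-44)**3)*49 = (239 - 85184)*49 = -84945*49 = -4162305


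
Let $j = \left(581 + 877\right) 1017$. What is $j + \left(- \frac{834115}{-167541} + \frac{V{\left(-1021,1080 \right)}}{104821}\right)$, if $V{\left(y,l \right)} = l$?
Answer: $\frac{26040501269031241}{17561815161} \approx 1.4828 \cdot 10^{6}$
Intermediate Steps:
$j = 1482786$ ($j = 1458 \cdot 1017 = 1482786$)
$j + \left(- \frac{834115}{-167541} + \frac{V{\left(-1021,1080 \right)}}{104821}\right) = 1482786 + \left(- \frac{834115}{-167541} + \frac{1080}{104821}\right) = 1482786 + \left(\left(-834115\right) \left(- \frac{1}{167541}\right) + 1080 \cdot \frac{1}{104821}\right) = 1482786 + \left(\frac{834115}{167541} + \frac{1080}{104821}\right) = 1482786 + \frac{87613712695}{17561815161} = \frac{26040501269031241}{17561815161}$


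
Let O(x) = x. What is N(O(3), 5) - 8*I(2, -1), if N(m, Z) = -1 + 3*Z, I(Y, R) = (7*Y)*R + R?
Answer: 134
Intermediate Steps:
I(Y, R) = R + 7*R*Y (I(Y, R) = 7*R*Y + R = R + 7*R*Y)
N(O(3), 5) - 8*I(2, -1) = (-1 + 3*5) - (-8)*(1 + 7*2) = (-1 + 15) - (-8)*(1 + 14) = 14 - (-8)*15 = 14 - 8*(-15) = 14 + 120 = 134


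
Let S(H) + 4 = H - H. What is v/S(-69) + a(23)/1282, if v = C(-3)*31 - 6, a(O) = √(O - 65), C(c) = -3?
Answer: 99/4 + I*√42/1282 ≈ 24.75 + 0.0050552*I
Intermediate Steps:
S(H) = -4 (S(H) = -4 + (H - H) = -4 + 0 = -4)
a(O) = √(-65 + O)
v = -99 (v = -3*31 - 6 = -93 - 6 = -99)
v/S(-69) + a(23)/1282 = -99/(-4) + √(-65 + 23)/1282 = -99*(-¼) + √(-42)*(1/1282) = 99/4 + (I*√42)*(1/1282) = 99/4 + I*√42/1282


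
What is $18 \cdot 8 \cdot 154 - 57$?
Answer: $22119$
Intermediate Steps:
$18 \cdot 8 \cdot 154 - 57 = 144 \cdot 154 - 57 = 22176 - 57 = 22119$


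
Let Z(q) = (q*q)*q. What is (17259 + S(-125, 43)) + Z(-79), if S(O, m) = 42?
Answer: -475738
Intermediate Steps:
Z(q) = q**3 (Z(q) = q**2*q = q**3)
(17259 + S(-125, 43)) + Z(-79) = (17259 + 42) + (-79)**3 = 17301 - 493039 = -475738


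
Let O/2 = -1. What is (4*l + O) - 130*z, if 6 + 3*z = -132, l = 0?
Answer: 5978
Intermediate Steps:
O = -2 (O = 2*(-1) = -2)
z = -46 (z = -2 + (⅓)*(-132) = -2 - 44 = -46)
(4*l + O) - 130*z = (4*0 - 2) - 130*(-46) = (0 - 2) + 5980 = -2 + 5980 = 5978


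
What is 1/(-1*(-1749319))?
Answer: 1/1749319 ≈ 5.7165e-7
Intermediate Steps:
1/(-1*(-1749319)) = 1/1749319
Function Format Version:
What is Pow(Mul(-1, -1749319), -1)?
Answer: Rational(1, 1749319) ≈ 5.7165e-7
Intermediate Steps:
Pow(Mul(-1, -1749319), -1) = Pow(1749319, -1) = Rational(1, 1749319)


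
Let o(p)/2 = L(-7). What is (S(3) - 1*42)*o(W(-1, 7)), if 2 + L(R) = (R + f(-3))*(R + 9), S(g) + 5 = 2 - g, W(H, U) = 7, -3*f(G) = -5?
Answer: 1216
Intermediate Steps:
f(G) = 5/3 (f(G) = -1/3*(-5) = 5/3)
S(g) = -3 - g (S(g) = -5 + (2 - g) = -3 - g)
L(R) = -2 + (9 + R)*(5/3 + R) (L(R) = -2 + (R + 5/3)*(R + 9) = -2 + (5/3 + R)*(9 + R) = -2 + (9 + R)*(5/3 + R))
o(p) = -76/3 (o(p) = 2*(13 + (-7)**2 + (32/3)*(-7)) = 2*(13 + 49 - 224/3) = 2*(-38/3) = -76/3)
(S(3) - 1*42)*o(W(-1, 7)) = ((-3 - 1*3) - 1*42)*(-76/3) = ((-3 - 3) - 42)*(-76/3) = (-6 - 42)*(-76/3) = -48*(-76/3) = 1216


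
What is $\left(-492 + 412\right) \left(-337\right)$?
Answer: $26960$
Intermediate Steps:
$\left(-492 + 412\right) \left(-337\right) = \left(-80\right) \left(-337\right) = 26960$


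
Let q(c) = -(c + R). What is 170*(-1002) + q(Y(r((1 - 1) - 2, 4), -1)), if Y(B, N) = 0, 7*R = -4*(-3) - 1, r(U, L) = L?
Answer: -1192391/7 ≈ -1.7034e+5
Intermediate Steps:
R = 11/7 (R = (-4*(-3) - 1)/7 = (12 - 1)/7 = (1/7)*11 = 11/7 ≈ 1.5714)
q(c) = -11/7 - c (q(c) = -(c + 11/7) = -(11/7 + c) = -11/7 - c)
170*(-1002) + q(Y(r((1 - 1) - 2, 4), -1)) = 170*(-1002) + (-11/7 - 1*0) = -170340 + (-11/7 + 0) = -170340 - 11/7 = -1192391/7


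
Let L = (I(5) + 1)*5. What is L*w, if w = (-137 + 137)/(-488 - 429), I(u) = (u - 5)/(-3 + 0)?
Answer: 0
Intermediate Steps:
I(u) = 5/3 - u/3 (I(u) = (-5 + u)/(-3) = (-5 + u)*(-1/3) = 5/3 - u/3)
L = 5 (L = ((5/3 - 1/3*5) + 1)*5 = ((5/3 - 5/3) + 1)*5 = (0 + 1)*5 = 1*5 = 5)
w = 0 (w = 0/(-917) = 0*(-1/917) = 0)
L*w = 5*0 = 0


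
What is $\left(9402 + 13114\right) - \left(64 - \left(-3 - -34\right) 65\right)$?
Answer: $24467$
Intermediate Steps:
$\left(9402 + 13114\right) - \left(64 - \left(-3 - -34\right) 65\right) = 22516 - \left(64 - \left(-3 + 34\right) 65\right) = 22516 + \left(-64 + 31 \cdot 65\right) = 22516 + \left(-64 + 2015\right) = 22516 + 1951 = 24467$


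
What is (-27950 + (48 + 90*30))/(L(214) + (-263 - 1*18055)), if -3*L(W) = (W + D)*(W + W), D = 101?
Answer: 12601/31629 ≈ 0.39840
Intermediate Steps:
L(W) = -2*W*(101 + W)/3 (L(W) = -(W + 101)*(W + W)/3 = -(101 + W)*2*W/3 = -2*W*(101 + W)/3)
(-27950 + (48 + 90*30))/(L(214) + (-263 - 1*18055)) = (-27950 + (48 + 90*30))/(-⅔*214*(101 + 214) + (-263 - 1*18055)) = (-27950 + (48 + 2700))/(-⅔*214*315 + (-263 - 18055)) = (-27950 + 2748)/(-44940 - 18318) = -25202/(-63258) = -25202*(-1/63258) = 12601/31629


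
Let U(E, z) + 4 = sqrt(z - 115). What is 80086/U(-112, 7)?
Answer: -80086/31 - 120129*I*sqrt(3)/31 ≈ -2583.4 - 6711.9*I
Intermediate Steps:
U(E, z) = -4 + sqrt(-115 + z) (U(E, z) = -4 + sqrt(z - 115) = -4 + sqrt(-115 + z))
80086/U(-112, 7) = 80086/(-4 + sqrt(-115 + 7)) = 80086/(-4 + sqrt(-108)) = 80086/(-4 + 6*I*sqrt(3))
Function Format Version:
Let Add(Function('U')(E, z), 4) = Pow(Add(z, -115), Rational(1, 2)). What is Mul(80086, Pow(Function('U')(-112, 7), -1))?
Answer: Add(Rational(-80086, 31), Mul(Rational(-120129, 31), I, Pow(3, Rational(1, 2)))) ≈ Add(-2583.4, Mul(-6711.9, I))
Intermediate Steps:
Function('U')(E, z) = Add(-4, Pow(Add(-115, z), Rational(1, 2))) (Function('U')(E, z) = Add(-4, Pow(Add(z, -115), Rational(1, 2))) = Add(-4, Pow(Add(-115, z), Rational(1, 2))))
Mul(80086, Pow(Function('U')(-112, 7), -1)) = Mul(80086, Pow(Add(-4, Pow(Add(-115, 7), Rational(1, 2))), -1)) = Mul(80086, Pow(Add(-4, Pow(-108, Rational(1, 2))), -1)) = Mul(80086, Pow(Add(-4, Mul(6, I, Pow(3, Rational(1, 2)))), -1))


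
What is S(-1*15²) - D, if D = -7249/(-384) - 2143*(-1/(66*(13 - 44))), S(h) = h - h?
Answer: -2334757/130944 ≈ -17.830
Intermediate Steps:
S(h) = 0
D = 2334757/130944 (D = -7249*(-1/384) - 2143/((-66*(-31))) = 7249/384 - 2143/2046 = 2334757/130944 ≈ 17.830)
S(-1*15²) - D = 0 - 1*2334757/130944 = 0 - 2334757/130944 = -2334757/130944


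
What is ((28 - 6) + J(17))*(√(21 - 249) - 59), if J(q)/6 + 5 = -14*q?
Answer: 84724 - 2872*I*√57 ≈ 84724.0 - 21683.0*I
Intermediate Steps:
J(q) = -30 - 84*q (J(q) = -30 + 6*(-14*q) = -30 - 84*q)
((28 - 6) + J(17))*(√(21 - 249) - 59) = ((28 - 6) + (-30 - 84*17))*(√(21 - 249) - 59) = (22 + (-30 - 1428))*(√(-228) - 59) = (22 - 1458)*(2*I*√57 - 59) = -1436*(-59 + 2*I*√57) = 84724 - 2872*I*√57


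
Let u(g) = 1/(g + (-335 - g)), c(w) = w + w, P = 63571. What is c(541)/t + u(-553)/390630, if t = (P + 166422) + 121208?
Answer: 15732367211/5106503513450 ≈ 0.0030808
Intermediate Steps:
c(w) = 2*w
t = 351201 (t = (63571 + 166422) + 121208 = 229993 + 121208 = 351201)
u(g) = -1/335 (u(g) = 1/(-335) = -1/335)
c(541)/t + u(-553)/390630 = (2*541)/351201 - 1/335/390630 = 1082*(1/351201) - 1/335*1/390630 = 1082/351201 - 1/130861050 = 15732367211/5106503513450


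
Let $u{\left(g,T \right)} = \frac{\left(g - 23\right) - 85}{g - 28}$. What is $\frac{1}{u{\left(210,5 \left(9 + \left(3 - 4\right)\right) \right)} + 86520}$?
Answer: $\frac{91}{7873371} \approx 1.1558 \cdot 10^{-5}$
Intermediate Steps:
$u{\left(g,T \right)} = \frac{-108 + g}{-28 + g}$ ($u{\left(g,T \right)} = \frac{\left(g - 23\right) - 85}{-28 + g} = \frac{\left(-23 + g\right) - 85}{-28 + g} = \frac{-108 + g}{-28 + g}$)
$\frac{1}{u{\left(210,5 \left(9 + \left(3 - 4\right)\right) \right)} + 86520} = \frac{1}{\frac{-108 + 210}{-28 + 210} + 86520} = \frac{1}{\frac{1}{182} \cdot 102 + 86520} = \frac{1}{\frac{51}{91} + 86520} = \frac{1}{\frac{7873371}{91}} = \frac{91}{7873371}$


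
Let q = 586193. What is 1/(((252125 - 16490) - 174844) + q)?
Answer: 1/646984 ≈ 1.5456e-6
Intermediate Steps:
1/(((252125 - 16490) - 174844) + q) = 1/(((252125 - 16490) - 174844) + 586193) = 1/((235635 - 174844) + 586193) = 1/(60791 + 586193) = 1/646984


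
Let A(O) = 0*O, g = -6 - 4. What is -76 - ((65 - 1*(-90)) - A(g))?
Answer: -231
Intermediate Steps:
g = -10
A(O) = 0
-76 - ((65 - 1*(-90)) - A(g)) = -76 - ((65 - 1*(-90)) - 1*0) = -76 - ((65 + 90) + 0) = -76 - (155 + 0) = -76 - 1*155 = -76 - 155 = -231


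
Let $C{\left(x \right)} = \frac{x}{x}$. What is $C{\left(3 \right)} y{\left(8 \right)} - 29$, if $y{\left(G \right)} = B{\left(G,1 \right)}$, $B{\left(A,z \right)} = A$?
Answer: $-21$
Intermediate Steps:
$C{\left(x \right)} = 1$
$y{\left(G \right)} = G$
$C{\left(3 \right)} y{\left(8 \right)} - 29 = 1 \cdot 8 - 29 = 8 - 29 = -21$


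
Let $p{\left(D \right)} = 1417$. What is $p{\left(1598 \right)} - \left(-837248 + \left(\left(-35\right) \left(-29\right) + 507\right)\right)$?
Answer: $837143$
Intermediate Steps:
$p{\left(1598 \right)} - \left(-837248 + \left(\left(-35\right) \left(-29\right) + 507\right)\right) = 1417 - \left(-837248 + \left(\left(-35\right) \left(-29\right) + 507\right)\right) = 1417 - \left(-837248 + \left(1015 + 507\right)\right) = 1417 - \left(-837248 + 1522\right) = 1417 - -835726 = 1417 + 835726 = 837143$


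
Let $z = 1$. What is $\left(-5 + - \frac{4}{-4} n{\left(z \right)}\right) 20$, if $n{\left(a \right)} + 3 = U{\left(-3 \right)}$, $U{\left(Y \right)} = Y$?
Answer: $-220$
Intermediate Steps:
$n{\left(a \right)} = -6$ ($n{\left(a \right)} = -3 - 3 = -6$)
$\left(-5 + - \frac{4}{-4} n{\left(z \right)}\right) 20 = \left(-5 + - \frac{4}{-4} \left(-6\right)\right) 20 = \left(-5 + \left(-4\right) \left(- \frac{1}{4}\right) \left(-6\right)\right) 20 = \left(-5 + 1 \left(-6\right)\right) 20 = \left(-5 - 6\right) 20 = \left(-11\right) 20 = -220$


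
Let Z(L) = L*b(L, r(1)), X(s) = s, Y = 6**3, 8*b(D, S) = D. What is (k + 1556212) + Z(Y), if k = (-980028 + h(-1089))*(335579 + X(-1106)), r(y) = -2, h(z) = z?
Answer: -328155584297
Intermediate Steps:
b(D, S) = D/8
Y = 216
Z(L) = L**2/8 (Z(L) = L*(L/8) = L**2/8)
k = -328157146341 (k = (-980028 - 1089)*(335579 - 1106) = -981117*334473 = -328157146341)
(k + 1556212) + Z(Y) = (-328157146341 + 1556212) + (1/8)*216**2 = -328155590129 + (1/8)*46656 = -328155590129 + 5832 = -328155584297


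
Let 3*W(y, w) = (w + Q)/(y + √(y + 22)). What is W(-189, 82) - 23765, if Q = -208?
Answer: -426435191/17944 + 21*I*√167/17944 ≈ -23765.0 + 0.015124*I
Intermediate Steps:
W(y, w) = (-208 + w)/(3*(y + √(22 + y))) (W(y, w) = ((w - 208)/(y + √(y + 22)))/3 = ((-208 + w)/(y + √(22 + y)))/3 = (-208 + w)/(3*(y + √(22 + y))))
W(-189, 82) - 23765 = (-208 + 82)/(3*(-189 + √(22 - 189))) - 23765 = (⅓)*(-126)/(-189 + √(-167)) - 23765 = (⅓)*(-126)/(-189 + I*√167) - 23765 = -42/(-189 + I*√167) - 23765 = -23765 - 42/(-189 + I*√167)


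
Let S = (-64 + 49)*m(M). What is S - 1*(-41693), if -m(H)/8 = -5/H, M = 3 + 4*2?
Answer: 458023/11 ≈ 41638.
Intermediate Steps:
M = 11 (M = 3 + 8 = 11)
m(H) = 40/H (m(H) = -(-40)/H = 40/H)
S = -600/11 (S = (-64 + 49)*(40/11) = -600/11 ≈ -54.545)
S - 1*(-41693) = -600/11 - 1*(-41693) = -600/11 + 41693 = 458023/11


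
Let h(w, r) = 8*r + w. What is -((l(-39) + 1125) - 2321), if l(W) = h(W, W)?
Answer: 1547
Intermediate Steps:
h(w, r) = w + 8*r
l(W) = 9*W (l(W) = W + 8*W = 9*W)
-((l(-39) + 1125) - 2321) = -((9*(-39) + 1125) - 2321) = -((-351 + 1125) - 2321) = -(774 - 2321) = -1*(-1547) = 1547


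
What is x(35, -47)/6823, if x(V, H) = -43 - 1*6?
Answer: -49/6823 ≈ -0.0071816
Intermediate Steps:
x(V, H) = -49 (x(V, H) = -43 - 6 = -49)
x(35, -47)/6823 = -49/6823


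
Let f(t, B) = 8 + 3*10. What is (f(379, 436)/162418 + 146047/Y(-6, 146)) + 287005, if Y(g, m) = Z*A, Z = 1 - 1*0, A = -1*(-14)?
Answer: 338163777719/1136926 ≈ 2.9744e+5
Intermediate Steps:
A = 14
Z = 1 (Z = 1 + 0 = 1)
Y(g, m) = 14 (Y(g, m) = 1*14 = 14)
f(t, B) = 38 (f(t, B) = 8 + 30 = 38)
(f(379, 436)/162418 + 146047/Y(-6, 146)) + 287005 = (38/162418 + 146047/14) + 287005 = (38*(1/162418) + 146047*(1/14)) + 287005 = (19/81209 + 146047/14) + 287005 = 11860331089/1136926 + 287005 = 338163777719/1136926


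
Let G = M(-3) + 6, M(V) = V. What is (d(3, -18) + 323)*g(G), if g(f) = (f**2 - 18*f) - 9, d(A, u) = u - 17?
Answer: -15552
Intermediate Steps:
d(A, u) = -17 + u
G = 3 (G = -3 + 6 = 3)
g(f) = -9 + f**2 - 18*f
(d(3, -18) + 323)*g(G) = ((-17 - 18) + 323)*(-9 + 3**2 - 18*3) = (-35 + 323)*(-9 + 9 - 54) = 288*(-54) = -15552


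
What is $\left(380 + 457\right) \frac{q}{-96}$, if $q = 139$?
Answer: $- \frac{38781}{32} \approx -1211.9$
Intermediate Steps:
$\left(380 + 457\right) \frac{q}{-96} = \left(380 + 457\right) \frac{139}{-96} = 837 \cdot 139 \left(- \frac{1}{96}\right) = 837 \left(- \frac{139}{96}\right) = - \frac{38781}{32}$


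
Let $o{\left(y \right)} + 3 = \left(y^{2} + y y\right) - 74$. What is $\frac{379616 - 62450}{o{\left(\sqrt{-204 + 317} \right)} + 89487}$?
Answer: $\frac{158583}{44818} \approx 3.5384$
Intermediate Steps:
$o{\left(y \right)} = -77 + 2 y^{2}$ ($o{\left(y \right)} = -3 - \left(74 - y^{2} - y y\right) = -3 + \left(\left(y^{2} + y^{2}\right) - 74\right) = -3 + \left(2 y^{2} - 74\right) = -3 + \left(-74 + 2 y^{2}\right) = -77 + 2 y^{2}$)
$\frac{379616 - 62450}{o{\left(\sqrt{-204 + 317} \right)} + 89487} = \frac{379616 - 62450}{\left(-77 + 2 \left(\sqrt{-204 + 317}\right)^{2}\right) + 89487} = \frac{317166}{\left(-77 + 2 \left(\sqrt{113}\right)^{2}\right) + 89487} = \frac{317166}{\left(-77 + 2 \cdot 113\right) + 89487} = \frac{317166}{\left(-77 + 226\right) + 89487} = \frac{317166}{149 + 89487} = \frac{317166}{89636} = 317166 \cdot \frac{1}{89636} = \frac{158583}{44818}$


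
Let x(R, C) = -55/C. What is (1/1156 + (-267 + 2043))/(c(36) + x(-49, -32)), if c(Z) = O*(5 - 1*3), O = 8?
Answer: 16424456/163863 ≈ 100.23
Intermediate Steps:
c(Z) = 16 (c(Z) = 8*(5 - 1*3) = 8*(5 - 3) = 8*2 = 16)
(1/1156 + (-267 + 2043))/(c(36) + x(-49, -32)) = (1/1156 + (-267 + 2043))/(16 - 55/(-32)) = (1/1156 + 1776)/(16 - 55*(-1/32)) = 2053057/(1156*(16 + 55/32)) = 2053057/(1156*(567/32)) = (2053057/1156)*(32/567) = 16424456/163863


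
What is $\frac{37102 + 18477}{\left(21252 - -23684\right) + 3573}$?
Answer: $\frac{55579}{48509} \approx 1.1457$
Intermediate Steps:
$\frac{37102 + 18477}{\left(21252 - -23684\right) + 3573} = \frac{55579}{\left(21252 + 23684\right) + 3573} = \frac{55579}{44936 + 3573} = \frac{55579}{48509}$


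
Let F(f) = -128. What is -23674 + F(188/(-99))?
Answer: -23802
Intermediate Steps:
-23674 + F(188/(-99)) = -23674 - 128 = -23802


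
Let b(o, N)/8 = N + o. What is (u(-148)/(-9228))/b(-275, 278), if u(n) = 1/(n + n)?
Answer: 1/65555712 ≈ 1.5254e-8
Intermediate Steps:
u(n) = 1/(2*n)
b(o, N) = 8*N + 8*o (b(o, N) = 8*(N + o) = 8*N + 8*o)
(u(-148)/(-9228))/b(-275, 278) = (((½)/(-148))/(-9228))/(8*278 + 8*(-275)) = (((½)*(-1/148))*(-1/9228))/(2224 - 2200) = -1/296*(-1/9228)/24 = (1/2731488)*(1/24) = 1/65555712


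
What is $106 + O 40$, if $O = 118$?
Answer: $4826$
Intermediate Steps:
$106 + O 40 = 106 + 118 \cdot 40 = 106 + 4720 = 4826$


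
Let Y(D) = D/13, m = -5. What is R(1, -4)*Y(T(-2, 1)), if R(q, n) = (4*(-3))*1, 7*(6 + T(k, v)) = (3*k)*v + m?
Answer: 636/91 ≈ 6.9890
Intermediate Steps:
T(k, v) = -47/7 + 3*k*v/7 (T(k, v) = -6 + ((3*k)*v - 5)/7 = -6 + (3*k*v - 5)/7 = -6 + (-5 + 3*k*v)/7 = -6 + (-5/7 + 3*k*v/7) = -47/7 + 3*k*v/7)
Y(D) = D/13 (Y(D) = D*(1/13) = D/13)
R(q, n) = -12 (R(q, n) = -12*1 = -12)
R(1, -4)*Y(T(-2, 1)) = -12*(-47/7 + (3/7)*(-2)*1)/13 = -12*(-47/7 - 6/7)/13 = -12*(-53)/(13*7) = -12*(-53/91) = 636/91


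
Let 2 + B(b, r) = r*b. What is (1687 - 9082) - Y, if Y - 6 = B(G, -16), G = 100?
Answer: -5799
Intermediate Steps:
B(b, r) = -2 + b*r (B(b, r) = -2 + r*b = -2 + b*r)
Y = -1596 (Y = 6 + (-2 + 100*(-16)) = 6 + (-2 - 1600) = 6 - 1602 = -1596)
(1687 - 9082) - Y = (1687 - 9082) - 1*(-1596) = -7395 + 1596 = -5799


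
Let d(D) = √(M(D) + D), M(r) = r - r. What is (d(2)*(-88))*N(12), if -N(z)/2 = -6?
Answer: -1056*√2 ≈ -1493.4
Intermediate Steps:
M(r) = 0
N(z) = 12 (N(z) = -2*(-6) = 12)
d(D) = √D (d(D) = √(0 + D) = √D)
(d(2)*(-88))*N(12) = (√2*(-88))*12 = -88*√2*12 = -1056*√2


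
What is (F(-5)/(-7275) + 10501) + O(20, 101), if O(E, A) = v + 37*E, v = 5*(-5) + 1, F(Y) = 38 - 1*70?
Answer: 81603707/7275 ≈ 11217.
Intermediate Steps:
F(Y) = -32 (F(Y) = 38 - 70 = -32)
v = -24 (v = -25 + 1 = -24)
O(E, A) = -24 + 37*E
(F(-5)/(-7275) + 10501) + O(20, 101) = (-32/(-7275) + 10501) + (-24 + 37*20) = (-32*(-1/7275) + 10501) + (-24 + 740) = (32/7275 + 10501) + 716 = 76394807/7275 + 716 = 81603707/7275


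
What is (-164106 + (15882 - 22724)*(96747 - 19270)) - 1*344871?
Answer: -530606611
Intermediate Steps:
(-164106 + (15882 - 22724)*(96747 - 19270)) - 1*344871 = (-164106 - 6842*77477) - 344871 = (-164106 - 530097634) - 344871 = -530261740 - 344871 = -530606611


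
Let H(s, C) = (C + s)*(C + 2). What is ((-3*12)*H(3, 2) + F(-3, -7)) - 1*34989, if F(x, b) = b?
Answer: -35716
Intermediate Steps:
H(s, C) = (2 + C)*(C + s) (H(s, C) = (C + s)*(2 + C) = (2 + C)*(C + s))
((-3*12)*H(3, 2) + F(-3, -7)) - 1*34989 = ((-3*12)*(2**2 + 2*2 + 2*3 + 2*3) - 7) - 1*34989 = (-36*(4 + 4 + 6 + 6) - 7) - 34989 = (-36*20 - 7) - 34989 = (-720 - 7) - 34989 = -727 - 34989 = -35716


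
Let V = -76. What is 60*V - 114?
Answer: -4674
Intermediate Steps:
60*V - 114 = 60*(-76) - 114 = -4560 - 114 = -4674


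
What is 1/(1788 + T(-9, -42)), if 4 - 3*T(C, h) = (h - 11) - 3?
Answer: 1/1808 ≈ 0.00055310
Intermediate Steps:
T(C, h) = 6 - h/3 (T(C, h) = 4/3 - ((h - 11) - 3)/3 = 4/3 - ((-11 + h) - 3)/3 = 4/3 - (-14 + h)/3 = 4/3 + (14/3 - h/3) = 6 - h/3)
1/(1788 + T(-9, -42)) = 1/(1788 + (6 - ⅓*(-42))) = 1/(1788 + (6 + 14)) = 1/(1788 + 20) = 1/1808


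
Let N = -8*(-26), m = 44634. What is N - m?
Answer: -44426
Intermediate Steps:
N = 208
N - m = 208 - 1*44634 = 208 - 44634 = -44426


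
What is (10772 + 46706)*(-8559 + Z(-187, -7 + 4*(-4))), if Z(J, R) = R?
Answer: -493276196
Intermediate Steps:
(10772 + 46706)*(-8559 + Z(-187, -7 + 4*(-4))) = (10772 + 46706)*(-8559 + (-7 + 4*(-4))) = 57478*(-8559 + (-7 - 16)) = 57478*(-8559 - 23) = 57478*(-8582) = -493276196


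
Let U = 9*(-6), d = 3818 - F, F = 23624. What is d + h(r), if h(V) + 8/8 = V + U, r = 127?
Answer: -19734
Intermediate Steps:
d = -19806 (d = 3818 - 1*23624 = 3818 - 23624 = -19806)
U = -54
h(V) = -55 + V (h(V) = -1 + (V - 54) = -1 + (-54 + V) = -55 + V)
d + h(r) = -19806 + (-55 + 127) = -19806 + 72 = -19734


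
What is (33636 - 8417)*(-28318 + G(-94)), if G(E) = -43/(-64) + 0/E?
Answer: -45704620671/64 ≈ -7.1413e+8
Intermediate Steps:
G(E) = 43/64 (G(E) = -43*(-1/64) + 0 = 43/64 + 0 = 43/64)
(33636 - 8417)*(-28318 + G(-94)) = (33636 - 8417)*(-28318 + 43/64) = 25219*(-1812309/64) = -45704620671/64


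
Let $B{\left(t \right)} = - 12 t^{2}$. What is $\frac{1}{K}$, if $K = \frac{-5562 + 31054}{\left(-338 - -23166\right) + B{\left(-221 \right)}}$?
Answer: $- \frac{140816}{6373} \approx -22.096$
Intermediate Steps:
$K = - \frac{6373}{140816}$ ($K = \frac{-5562 + 31054}{\left(-338 - -23166\right) - 12 \left(-221\right)^{2}} = \frac{25492}{\left(-338 + 23166\right) - 586092} = \frac{25492}{22828 - 586092} = \frac{25492}{-563264} = 25492 \left(- \frac{1}{563264}\right) = - \frac{6373}{140816} \approx -0.045258$)
$\frac{1}{K} = \frac{1}{- \frac{6373}{140816}} = - \frac{140816}{6373}$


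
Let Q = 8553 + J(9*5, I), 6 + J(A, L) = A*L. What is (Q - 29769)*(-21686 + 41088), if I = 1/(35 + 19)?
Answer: -1235199227/3 ≈ -4.1173e+8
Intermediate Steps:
I = 1/54 ≈ 0.018519
J(A, L) = -6 + A*L
Q = 51287/6 (Q = 8553 + (-6 + (9*5)*(1/54)) = 8553 + (-6 + 45*(1/54)) = 8553 + (-6 + ⅚) = 8553 - 31/6 = 51287/6 ≈ 8547.8)
(Q - 29769)*(-21686 + 41088) = (51287/6 - 29769)*(-21686 + 41088) = -127327/6*19402 = -1235199227/3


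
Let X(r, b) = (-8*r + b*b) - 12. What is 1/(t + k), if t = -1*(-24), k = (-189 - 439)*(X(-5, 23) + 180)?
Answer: -1/462812 ≈ -2.1607e-6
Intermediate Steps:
X(r, b) = -12 + b**2 - 8*r (X(r, b) = (-8*r + b**2) - 12 = (b**2 - 8*r) - 12 = -12 + b**2 - 8*r)
k = -462836 (k = (-189 - 439)*((-12 + 23**2 - 8*(-5)) + 180) = -628*((-12 + 529 + 40) + 180) = -628*(557 + 180) = -628*737 = -462836)
t = 24
1/(t + k) = 1/(24 - 462836) = 1/(-462812) = -1/462812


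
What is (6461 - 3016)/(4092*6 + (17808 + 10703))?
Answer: 3445/53063 ≈ 0.064923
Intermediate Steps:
(6461 - 3016)/(4092*6 + (17808 + 10703)) = 3445/(24552 + 28511) = 3445/53063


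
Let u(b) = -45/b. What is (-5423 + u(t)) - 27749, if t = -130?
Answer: -862463/26 ≈ -33172.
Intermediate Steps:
(-5423 + u(t)) - 27749 = (-5423 - 45/(-130)) - 27749 = (-5423 - 45*(-1/130)) - 27749 = (-5423 + 9/26) - 27749 = -140989/26 - 27749 = -862463/26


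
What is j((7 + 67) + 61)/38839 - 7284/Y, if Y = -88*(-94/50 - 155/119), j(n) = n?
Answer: -70127063855/2696669448 ≈ -26.005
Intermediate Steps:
Y = 833184/2975 (Y = -88*(-94*1/50 - 155*1/119) = -88*(-47/25 - 155/119) = -88*(-9468/2975) = 833184/2975 ≈ 280.06)
j((7 + 67) + 61)/38839 - 7284/Y = ((7 + 67) + 61)/38839 - 7284/833184/2975 = (74 + 61)*(1/38839) - 7284*2975/833184 = 135*(1/38839) - 1805825/69432 = 135/38839 - 1805825/69432 = -70127063855/2696669448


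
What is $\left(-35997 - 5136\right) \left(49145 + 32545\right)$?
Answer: $-3360154770$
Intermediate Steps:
$\left(-35997 - 5136\right) \left(49145 + 32545\right) = \left(-41133\right) 81690 = -3360154770$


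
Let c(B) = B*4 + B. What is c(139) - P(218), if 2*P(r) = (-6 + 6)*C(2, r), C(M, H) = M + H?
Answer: 695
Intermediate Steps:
C(M, H) = H + M
P(r) = 0 (P(r) = ((-6 + 6)*(r + 2))/2 = (0*(2 + r))/2 = (1/2)*0 = 0)
c(B) = 5*B (c(B) = 4*B + B = 5*B)
c(139) - P(218) = 5*139 - 1*0 = 695 + 0 = 695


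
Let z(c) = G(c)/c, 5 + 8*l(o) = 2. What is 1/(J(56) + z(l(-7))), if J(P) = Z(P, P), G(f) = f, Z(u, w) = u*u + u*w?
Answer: 1/6273 ≈ 0.00015941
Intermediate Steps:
Z(u, w) = u² + u*w
l(o) = -3/8 (l(o) = -5/8 + (⅛)*2 = -5/8 + ¼ = -3/8)
z(c) = 1 (z(c) = c/c = 1)
J(P) = 2*P² (J(P) = P*(P + P) = P*(2*P) = 2*P²)
1/(J(56) + z(l(-7))) = 1/(2*56² + 1) = 1/(2*3136 + 1) = 1/(6272 + 1) = 1/6273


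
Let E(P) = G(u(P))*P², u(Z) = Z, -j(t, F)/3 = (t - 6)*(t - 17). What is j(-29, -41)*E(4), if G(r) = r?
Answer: -309120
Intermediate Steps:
j(t, F) = -3*(-17 + t)*(-6 + t) (j(t, F) = -3*(t - 6)*(t - 17) = -3*(-6 + t)*(-17 + t) = -3*(-17 + t)*(-6 + t))
E(P) = P³ (E(P) = P*P² = P³)
j(-29, -41)*E(4) = (-306 - 3*(-29)² + 69*(-29))*4³ = (-306 - 3*841 - 2001)*64 = (-306 - 2523 - 2001)*64 = -4830*64 = -309120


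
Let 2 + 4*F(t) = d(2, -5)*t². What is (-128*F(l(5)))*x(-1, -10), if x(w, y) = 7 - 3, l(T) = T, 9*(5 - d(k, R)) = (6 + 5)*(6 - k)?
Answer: -896/9 ≈ -99.556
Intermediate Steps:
d(k, R) = -7/3 + 11*k/9 (d(k, R) = 5 - (6 + 5)*(6 - k)/9 = 5 - 11*(6 - k)/9 = 5 - (66 - 11*k)/9 = 5 + (-22/3 + 11*k/9) = -7/3 + 11*k/9)
x(w, y) = 4
F(t) = -½ + t²/36 (F(t) = -½ + ((-7/3 + (11/9)*2)*t²)/4 = -½ + ((-7/3 + 22/9)*t²)/4 = -½ + (t²/9)/4 = -½ + t²/36)
(-128*F(l(5)))*x(-1, -10) = -128*(-½ + (1/36)*5²)*4 = -128*(-½ + (1/36)*25)*4 = -128*(-½ + 25/36)*4 = -128*7/36*4 = -224/9*4 = -896/9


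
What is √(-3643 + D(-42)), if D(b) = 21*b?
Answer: 5*I*√181 ≈ 67.268*I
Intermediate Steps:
√(-3643 + D(-42)) = √(-3643 + 21*(-42)) = √(-3643 - 882) = √(-4525) = 5*I*√181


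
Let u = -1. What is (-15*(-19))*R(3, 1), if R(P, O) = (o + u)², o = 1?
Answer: 0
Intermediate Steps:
R(P, O) = 0 (R(P, O) = (1 - 1)² = 0² = 0)
(-15*(-19))*R(3, 1) = -15*(-19)*0 = 285*0 = 0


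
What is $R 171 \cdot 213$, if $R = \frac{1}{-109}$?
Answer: $- \frac{36423}{109} \approx -334.16$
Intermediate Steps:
$R = - \frac{1}{109} \approx -0.0091743$
$R 171 \cdot 213 = \left(- \frac{1}{109}\right) 171 \cdot 213 = \left(- \frac{171}{109}\right) 213 = - \frac{36423}{109}$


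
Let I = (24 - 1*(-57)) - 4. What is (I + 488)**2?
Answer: 319225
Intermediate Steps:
I = 77 (I = (24 + 57) - 4 = 81 - 4 = 77)
(I + 488)**2 = (77 + 488)**2 = 565**2 = 319225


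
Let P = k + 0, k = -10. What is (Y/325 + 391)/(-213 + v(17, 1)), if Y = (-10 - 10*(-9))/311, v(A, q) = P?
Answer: -7904081/4507945 ≈ -1.7534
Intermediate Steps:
P = -10 (P = -10 + 0 = -10)
v(A, q) = -10
Y = 80/311 (Y = (-10 + 90)*(1/311) = 80*(1/311) = 80/311 ≈ 0.25723)
(Y/325 + 391)/(-213 + v(17, 1)) = ((80/311)/325 + 391)/(-213 - 10) = ((80/311)*(1/325) + 391)/(-223) = (16/20215 + 391)*(-1/223) = (7904081/20215)*(-1/223) = -7904081/4507945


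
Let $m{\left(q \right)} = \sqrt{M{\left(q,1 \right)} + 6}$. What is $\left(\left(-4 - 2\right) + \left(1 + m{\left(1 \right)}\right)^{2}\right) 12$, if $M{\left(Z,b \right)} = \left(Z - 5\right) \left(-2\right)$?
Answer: $108 + 24 \sqrt{14} \approx 197.8$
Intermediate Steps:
$M{\left(Z,b \right)} = 10 - 2 Z$ ($M{\left(Z,b \right)} = \left(-5 + Z\right) \left(-2\right) = 10 - 2 Z$)
$m{\left(q \right)} = \sqrt{16 - 2 q}$ ($m{\left(q \right)} = \sqrt{\left(10 - 2 q\right) + 6} = \sqrt{16 - 2 q}$)
$\left(\left(-4 - 2\right) + \left(1 + m{\left(1 \right)}\right)^{2}\right) 12 = \left(\left(-4 - 2\right) + \left(1 + \sqrt{16 - 2}\right)^{2}\right) 12 = \left(-6 + \left(1 + \sqrt{14}\right)^{2}\right) 12 = -72 + 12 \left(1 + \sqrt{14}\right)^{2}$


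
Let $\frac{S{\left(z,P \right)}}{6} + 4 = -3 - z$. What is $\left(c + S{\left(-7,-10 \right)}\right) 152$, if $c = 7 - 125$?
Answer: $-17936$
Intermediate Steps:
$S{\left(z,P \right)} = -42 - 6 z$ ($S{\left(z,P \right)} = -24 + 6 \left(-3 - z\right) = -24 - \left(18 + 6 z\right) = -42 - 6 z$)
$c = -118$
$\left(c + S{\left(-7,-10 \right)}\right) 152 = \left(-118 - 0\right) 152 = \left(-118 + \left(-42 + 42\right)\right) 152 = \left(-118 + 0\right) 152 = \left(-118\right) 152 = -17936$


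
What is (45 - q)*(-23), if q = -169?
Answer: -4922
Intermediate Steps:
(45 - q)*(-23) = (45 - 1*(-169))*(-23) = (45 + 169)*(-23) = 214*(-23) = -4922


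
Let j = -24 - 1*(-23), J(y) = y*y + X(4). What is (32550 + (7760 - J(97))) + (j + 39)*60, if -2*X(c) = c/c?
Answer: 66363/2 ≈ 33182.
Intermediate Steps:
X(c) = -½ (X(c) = -c/(2*c) = -½*1 = -½)
J(y) = -½ + y² (J(y) = y*y - ½ = y² - ½ = -½ + y²)
j = -1 (j = -24 + 23 = -1)
(32550 + (7760 - J(97))) + (j + 39)*60 = (32550 + (7760 - (-½ + 97²))) + (-1 + 39)*60 = (32550 + (7760 - (-½ + 9409))) + 38*60 = (32550 + (7760 - 1*18817/2)) + 2280 = (32550 + (7760 - 18817/2)) + 2280 = (32550 - 3297/2) + 2280 = 61803/2 + 2280 = 66363/2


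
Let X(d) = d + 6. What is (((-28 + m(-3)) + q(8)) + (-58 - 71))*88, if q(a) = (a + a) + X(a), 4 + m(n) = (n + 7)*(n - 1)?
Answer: -12936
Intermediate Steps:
X(d) = 6 + d
m(n) = -4 + (-1 + n)*(7 + n) (m(n) = -4 + (n + 7)*(n - 1) = -4 + (7 + n)*(-1 + n) = -4 + (-1 + n)*(7 + n))
q(a) = 6 + 3*a (q(a) = (a + a) + (6 + a) = 2*a + (6 + a) = 6 + 3*a)
(((-28 + m(-3)) + q(8)) + (-58 - 71))*88 = (((-28 + (-11 + (-3)² + 6*(-3))) + (6 + 3*8)) + (-58 - 71))*88 = (((-28 + (-11 + 9 - 18)) + (6 + 24)) - 129)*88 = (((-28 - 20) + 30) - 129)*88 = ((-48 + 30) - 129)*88 = (-18 - 129)*88 = -147*88 = -12936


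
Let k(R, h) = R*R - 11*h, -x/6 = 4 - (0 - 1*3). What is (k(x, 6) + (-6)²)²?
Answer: 3006756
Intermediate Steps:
x = -42 (x = -6*(4 - (0 - 1*3)) = -6*(4 - (0 - 3)) = -6*(4 - 1*(-3)) = -6*(4 + 3) = -6*7 = -42)
k(R, h) = R² - 11*h
(k(x, 6) + (-6)²)² = (((-42)² - 11*6) + (-6)²)² = ((1764 - 66) + 36)² = (1698 + 36)² = 1734² = 3006756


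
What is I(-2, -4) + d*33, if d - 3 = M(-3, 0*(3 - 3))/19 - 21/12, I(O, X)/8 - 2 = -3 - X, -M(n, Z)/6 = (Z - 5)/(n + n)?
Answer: 4299/76 ≈ 56.566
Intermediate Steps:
M(n, Z) = -3*(-5 + Z)/n (M(n, Z) = -6*(Z - 5)/(n + n) = -6*(-5 + Z)/(2*n) = -6*(-5 + Z)*1/(2*n) = -3*(-5 + Z)/n)
I(O, X) = -8 - 8*X (I(O, X) = 16 + 8*(-3 - X) = 16 + (-24 - 8*X) = -8 - 8*X)
d = 75/76 (d = 3 + ((3*(5 - 0*(3 - 3))/(-3))/19 - 21/12) = 3 + ((3*(-⅓)*(5 - 0*0))*(1/19) - 21*1/12) = 3 + ((3*(-⅓)*(5 - 1*0))*(1/19) - 7/4) = 3 + ((3*(-⅓)*(5 + 0))*(1/19) - 7/4) = 3 + ((3*(-⅓)*5)*(1/19) - 7/4) = 3 + (-5*1/19 - 7/4) = 3 + (-5/19 - 7/4) = 3 - 153/76 = 75/76 ≈ 0.98684)
I(-2, -4) + d*33 = (-8 - 8*(-4)) + (75/76)*33 = (-8 + 32) + 2475/76 = 24 + 2475/76 = 4299/76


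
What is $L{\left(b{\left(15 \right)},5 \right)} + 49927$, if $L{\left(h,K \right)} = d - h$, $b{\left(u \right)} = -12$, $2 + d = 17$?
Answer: $49954$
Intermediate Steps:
$d = 15$ ($d = -2 + 17 = 15$)
$L{\left(h,K \right)} = 15 - h$
$L{\left(b{\left(15 \right)},5 \right)} + 49927 = \left(15 - -12\right) + 49927 = \left(15 + 12\right) + 49927 = 27 + 49927 = 49954$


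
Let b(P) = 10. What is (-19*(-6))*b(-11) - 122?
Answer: 1018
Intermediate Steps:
(-19*(-6))*b(-11) - 122 = -19*(-6)*10 - 122 = 114*10 - 122 = 1140 - 122 = 1018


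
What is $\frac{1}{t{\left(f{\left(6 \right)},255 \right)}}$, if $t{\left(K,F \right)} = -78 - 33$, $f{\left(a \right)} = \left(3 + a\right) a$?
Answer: $- \frac{1}{111} \approx -0.009009$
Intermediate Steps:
$f{\left(a \right)} = a \left(3 + a\right)$
$t{\left(K,F \right)} = -111$
$\frac{1}{t{\left(f{\left(6 \right)},255 \right)}} = \frac{1}{-111} = - \frac{1}{111}$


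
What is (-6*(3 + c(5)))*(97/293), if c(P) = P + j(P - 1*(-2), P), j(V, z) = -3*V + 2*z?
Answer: 1746/293 ≈ 5.9590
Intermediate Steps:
c(P) = -6 (c(P) = P + (-3*(P - 1*(-2)) + 2*P) = P + (-3*(P + 2) + 2*P) = P + (-3*(2 + P) + 2*P) = P + ((-6 - 3*P) + 2*P) = P + (-6 - P) = -6)
(-6*(3 + c(5)))*(97/293) = (-6*(3 - 6))*(97/293) = (-6*(-3))*(97*(1/293)) = 18*(97/293) = 1746/293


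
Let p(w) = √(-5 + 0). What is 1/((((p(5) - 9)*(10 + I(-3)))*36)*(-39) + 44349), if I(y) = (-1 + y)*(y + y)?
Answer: 157991/78681344403 + 5304*I*√5/26227114801 ≈ 2.008e-6 + 4.5221e-7*I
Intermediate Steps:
I(y) = 2*y*(-1 + y) (I(y) = (-1 + y)*(2*y) = 2*y*(-1 + y))
p(w) = I*√5 (p(w) = √(-5) = I*√5)
1/((((p(5) - 9)*(10 + I(-3)))*36)*(-39) + 44349) = 1/((((I*√5 - 9)*(10 + 2*(-3)*(-1 - 3)))*36)*(-39) + 44349) = 1/((((-9 + I*√5)*(10 + 2*(-3)*(-4)))*36)*(-39) + 44349) = 1/((((-9 + I*√5)*(10 + 24))*36)*(-39) + 44349) = 1/((((-9 + I*√5)*34)*36)*(-39) + 44349) = 1/(((-306 + 34*I*√5)*36)*(-39) + 44349) = 1/((-11016 + 1224*I*√5)*(-39) + 44349) = 1/((429624 - 47736*I*√5) + 44349) = 1/(473973 - 47736*I*√5)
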